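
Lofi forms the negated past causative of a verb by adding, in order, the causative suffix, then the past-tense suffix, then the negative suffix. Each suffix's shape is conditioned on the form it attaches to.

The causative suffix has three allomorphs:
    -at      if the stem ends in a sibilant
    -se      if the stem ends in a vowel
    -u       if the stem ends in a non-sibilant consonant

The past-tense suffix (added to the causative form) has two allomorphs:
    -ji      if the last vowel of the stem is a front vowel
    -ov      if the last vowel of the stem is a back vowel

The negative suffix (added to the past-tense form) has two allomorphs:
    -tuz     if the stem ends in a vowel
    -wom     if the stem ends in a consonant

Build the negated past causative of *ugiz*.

*ugiz* — final sound /z/ (a sibilant) → -at → *ugizat*.
The last vowel of the causative form *ugizat* is /a/, which is a back vowel, so the past-tense suffix is -ov, giving *ugizatov*.
The past-tense form *ugizatov* — final sound /v/ (a consonant) → -wom → *ugizatovwom*.

ugizatovwom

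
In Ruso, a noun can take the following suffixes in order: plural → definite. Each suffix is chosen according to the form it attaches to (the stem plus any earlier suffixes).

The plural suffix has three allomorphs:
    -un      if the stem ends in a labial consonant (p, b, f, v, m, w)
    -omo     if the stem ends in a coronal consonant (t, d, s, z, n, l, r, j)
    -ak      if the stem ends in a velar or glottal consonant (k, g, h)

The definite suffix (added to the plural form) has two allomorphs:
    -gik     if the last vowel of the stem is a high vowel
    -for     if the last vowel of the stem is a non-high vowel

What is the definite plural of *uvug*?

uvugakfor

*uvug* — final consonant /g/ (velar/glottal) → -ak → *uvugak*.
Since the last vowel of the plural form *uvugak* is /a/ (a non-high vowel), it takes -for, giving *uvugakfor*.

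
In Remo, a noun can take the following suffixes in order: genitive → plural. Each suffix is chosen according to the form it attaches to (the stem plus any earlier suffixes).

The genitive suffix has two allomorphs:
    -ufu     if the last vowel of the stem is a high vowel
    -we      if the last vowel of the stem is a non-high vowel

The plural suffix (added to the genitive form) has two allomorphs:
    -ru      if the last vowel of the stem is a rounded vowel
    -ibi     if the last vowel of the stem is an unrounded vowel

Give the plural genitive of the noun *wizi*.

wiziufuru

Since the last vowel of *wizi* is /i/ (a high vowel), it takes -ufu, giving *wiziufu*.
The genitive form *wiziufu* — last vowel /u/ (a rounded vowel) → -ru → *wiziufuru*.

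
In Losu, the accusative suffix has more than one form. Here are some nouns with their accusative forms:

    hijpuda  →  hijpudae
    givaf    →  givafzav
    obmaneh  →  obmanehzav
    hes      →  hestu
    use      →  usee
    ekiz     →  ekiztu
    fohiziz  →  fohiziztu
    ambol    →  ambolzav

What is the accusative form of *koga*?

Looking at the final sound of each stem: -tu when the stem ends in a sibilant (*hes*, *ekiz*, *fohiziz*); -zav when the stem ends in a non-sibilant consonant (*givaf*, *obmaneh*, *ambol*); -e when the stem ends in a vowel (*hijpuda*, *use*).
*koga* — final sound /a/ (a vowel) → -e → *kogae*.

kogae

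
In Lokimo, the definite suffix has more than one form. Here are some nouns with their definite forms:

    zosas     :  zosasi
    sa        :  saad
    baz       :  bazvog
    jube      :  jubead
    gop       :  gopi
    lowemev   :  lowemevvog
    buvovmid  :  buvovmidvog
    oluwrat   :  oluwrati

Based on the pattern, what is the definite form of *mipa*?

The alternation tracks the final sound of the stem — -i when the stem ends in a voiceless consonant (*zosas*, *gop*, *oluwrat*); -vog when the stem ends in a voiced consonant (*baz*, *lowemev*, *buvovmid*); -ad when the stem ends in a vowel (*sa*, *jube*).
*mipa* — final sound /a/ (a vowel) → -ad → *mipaad*.

mipaad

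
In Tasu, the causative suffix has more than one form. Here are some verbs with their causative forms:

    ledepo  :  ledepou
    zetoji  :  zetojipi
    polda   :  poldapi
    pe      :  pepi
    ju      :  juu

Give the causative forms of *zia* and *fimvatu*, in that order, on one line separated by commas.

ziapi, fimvatuu

Looking at the last vowel of each stem: -u when the last vowel of the stem is a rounded vowel (*ledepo*, *ju*); -pi when the last vowel of the stem is an unrounded vowel (*zetoji*, *polda*, *pe*).
*zia*: last vowel = /a/, an unrounded vowel → -pi → *ziapi*.
The last vowel of *fimvatu* is /u/, which is a rounded vowel, so the suffix is -u, giving *fimvatuu*.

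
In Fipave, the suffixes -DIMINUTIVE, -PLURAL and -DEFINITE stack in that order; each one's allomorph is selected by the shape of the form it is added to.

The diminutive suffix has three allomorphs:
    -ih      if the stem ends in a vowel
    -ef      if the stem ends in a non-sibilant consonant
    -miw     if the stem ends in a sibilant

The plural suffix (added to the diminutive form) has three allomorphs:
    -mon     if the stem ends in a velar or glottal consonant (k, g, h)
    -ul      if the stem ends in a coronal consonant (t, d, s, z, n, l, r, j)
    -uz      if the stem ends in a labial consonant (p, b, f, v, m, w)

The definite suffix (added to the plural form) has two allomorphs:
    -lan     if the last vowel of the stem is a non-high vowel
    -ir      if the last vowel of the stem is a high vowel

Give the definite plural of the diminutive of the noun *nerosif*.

Since the final sound of *nerosif* is /f/ (a non-sibilant consonant), it takes -ef, giving *nerosifef*.
Since the final consonant of the diminutive form *nerosifef* is /f/ (labial), it takes -uz, giving *nerosifefuz*.
The last vowel of the plural form *nerosifefuz* is /u/, which is a high vowel, so the definite suffix is -ir, giving *nerosifefuzir*.

nerosifefuzir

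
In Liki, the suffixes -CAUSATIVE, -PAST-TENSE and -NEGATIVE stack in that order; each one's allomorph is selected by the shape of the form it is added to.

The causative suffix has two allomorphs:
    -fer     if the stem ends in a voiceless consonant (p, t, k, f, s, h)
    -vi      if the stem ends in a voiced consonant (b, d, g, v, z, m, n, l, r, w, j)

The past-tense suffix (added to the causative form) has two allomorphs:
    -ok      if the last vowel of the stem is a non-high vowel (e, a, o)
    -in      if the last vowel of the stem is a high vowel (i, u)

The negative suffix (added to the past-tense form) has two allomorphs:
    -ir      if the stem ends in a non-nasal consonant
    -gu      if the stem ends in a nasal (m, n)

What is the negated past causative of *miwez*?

miwezviingu

*miwez*: final consonant = /z/, voiced → -vi → *miwezvi*.
The last vowel of the causative form *miwezvi* is /i/, which is a high vowel, so the past-tense suffix is -in, giving *miwezviin*.
The past-tense form *miwezviin*: final consonant = /n/, a nasal → -gu → *miwezviingu*.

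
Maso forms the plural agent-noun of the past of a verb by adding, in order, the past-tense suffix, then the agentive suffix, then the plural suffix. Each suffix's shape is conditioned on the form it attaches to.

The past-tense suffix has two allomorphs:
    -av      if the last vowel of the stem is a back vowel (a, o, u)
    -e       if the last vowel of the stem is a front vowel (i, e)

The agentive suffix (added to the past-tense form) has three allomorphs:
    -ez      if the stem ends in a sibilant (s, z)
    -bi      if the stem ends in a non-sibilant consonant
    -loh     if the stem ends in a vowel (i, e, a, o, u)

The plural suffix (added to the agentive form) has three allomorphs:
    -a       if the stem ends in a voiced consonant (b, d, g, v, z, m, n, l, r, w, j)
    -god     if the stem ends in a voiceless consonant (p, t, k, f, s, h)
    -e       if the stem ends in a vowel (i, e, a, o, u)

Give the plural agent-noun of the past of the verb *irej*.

*irej*: last vowel = /e/, a front vowel → -e → *ireje*.
Since the final sound of the past-tense form *ireje* is /e/ (a vowel), it takes -loh, giving *irejeloh*.
The final sound of the agentive form *irejeloh* is /h/, which is a voiceless consonant, so the plural suffix is -god, giving *irejelohgod*.

irejelohgod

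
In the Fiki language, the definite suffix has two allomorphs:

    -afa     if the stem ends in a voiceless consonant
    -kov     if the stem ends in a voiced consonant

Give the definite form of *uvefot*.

Since the final consonant of *uvefot* is /t/ (voiceless), it takes -afa, giving *uvefotafa*.

uvefotafa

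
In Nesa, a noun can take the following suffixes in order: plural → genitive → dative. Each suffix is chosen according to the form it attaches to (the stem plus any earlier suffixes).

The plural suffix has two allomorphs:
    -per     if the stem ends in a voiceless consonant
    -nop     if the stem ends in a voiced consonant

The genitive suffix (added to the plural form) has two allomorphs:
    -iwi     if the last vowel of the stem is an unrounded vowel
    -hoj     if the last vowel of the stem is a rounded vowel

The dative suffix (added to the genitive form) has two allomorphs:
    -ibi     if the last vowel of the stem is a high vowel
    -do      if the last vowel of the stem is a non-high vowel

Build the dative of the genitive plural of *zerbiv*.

zerbivnophojdo

*zerbiv* — final consonant /v/ (voiced) → -nop → *zerbivnop*.
The plural form *zerbivnop* — last vowel /o/ (a rounded vowel) → -hoj → *zerbivnophoj*.
The genitive form *zerbivnophoj* — last vowel /o/ (a non-high vowel) → -do → *zerbivnophojdo*.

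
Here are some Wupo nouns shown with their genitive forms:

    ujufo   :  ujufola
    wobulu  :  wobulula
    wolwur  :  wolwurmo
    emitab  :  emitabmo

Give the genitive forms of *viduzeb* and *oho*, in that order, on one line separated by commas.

viduzebmo, ohola

The alternation tracks the final sound of the stem — -mo when the stem ends in a consonant (*wolwur*, *emitab*); -la when the stem ends in a vowel (*ujufo*, *wobulu*).
*viduzeb* — final sound /b/ (a consonant) → -mo → *viduzebmo*.
*oho*: final sound = /o/, a vowel → -la → *ohola*.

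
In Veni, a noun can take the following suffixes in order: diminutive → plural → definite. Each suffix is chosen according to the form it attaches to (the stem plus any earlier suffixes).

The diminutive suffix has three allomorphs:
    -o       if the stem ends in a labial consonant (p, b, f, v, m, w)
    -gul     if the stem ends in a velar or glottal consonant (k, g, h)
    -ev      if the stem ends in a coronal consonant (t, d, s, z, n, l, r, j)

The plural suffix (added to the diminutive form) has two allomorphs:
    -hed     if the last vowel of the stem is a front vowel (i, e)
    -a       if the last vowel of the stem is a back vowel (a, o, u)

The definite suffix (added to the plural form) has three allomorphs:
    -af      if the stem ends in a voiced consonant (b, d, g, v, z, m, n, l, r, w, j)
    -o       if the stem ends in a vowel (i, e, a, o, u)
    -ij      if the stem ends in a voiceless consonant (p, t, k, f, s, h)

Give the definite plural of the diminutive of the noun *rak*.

*rak*: final consonant = /k/, velar/glottal → -gul → *rakgul*.
The diminutive form *rakgul* — last vowel /u/ (a back vowel) → -a → *rakgula*.
The plural form *rakgula* — final sound /a/ (a vowel) → -o → *rakgulao*.

rakgulao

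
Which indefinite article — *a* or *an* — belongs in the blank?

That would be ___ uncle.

an

The indefinite article is chosen by the initial *sound* of the following word, not its spelling.
*uncle* begins with the sound /ʌ/ (u pronounced /ʌ/) — a vowel sound.
So the article is *an*: That would be an uncle.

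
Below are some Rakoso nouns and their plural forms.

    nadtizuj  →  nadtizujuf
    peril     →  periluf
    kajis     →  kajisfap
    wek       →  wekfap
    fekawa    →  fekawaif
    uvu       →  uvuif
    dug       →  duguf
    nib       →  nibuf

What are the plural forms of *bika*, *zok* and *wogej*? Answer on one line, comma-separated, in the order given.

bikaif, zokfap, wogejuf

The pattern is voicing of the final sound: -fap when the stem ends in a voiceless consonant (*kajis*, *wek*); -uf when the stem ends in a voiced consonant (*nadtizuj*, *peril*, *dug*, *nib*); -if when the stem ends in a vowel (*fekawa*, *uvu*).
*bika* — final sound /a/ (a vowel) → -if → *bikaif*.
The final sound of *zok* is /k/, which is a voiceless consonant, so the suffix is -fap, giving *zokfap*.
The final sound of *wogej* is /j/, which is a voiced consonant, so the suffix is -uf, giving *wogejuf*.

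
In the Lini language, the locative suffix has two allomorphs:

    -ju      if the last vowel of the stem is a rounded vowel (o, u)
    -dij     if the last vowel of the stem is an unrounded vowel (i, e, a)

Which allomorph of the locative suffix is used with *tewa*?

-dij

*tewa*: last vowel = /a/, an unrounded vowel → -dij.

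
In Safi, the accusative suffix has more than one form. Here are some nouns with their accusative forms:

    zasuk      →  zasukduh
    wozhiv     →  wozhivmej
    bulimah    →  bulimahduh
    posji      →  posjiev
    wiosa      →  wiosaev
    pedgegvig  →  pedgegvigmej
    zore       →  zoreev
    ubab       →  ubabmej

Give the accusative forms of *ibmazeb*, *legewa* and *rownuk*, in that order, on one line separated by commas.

The pattern is voicing of the final sound: -duh when the stem ends in a voiceless consonant (*zasuk*, *bulimah*); -mej when the stem ends in a voiced consonant (*wozhiv*, *pedgegvig*, *ubab*); -ev when the stem ends in a vowel (*posji*, *wiosa*, *zore*).
*ibmazeb*: final sound = /b/, a voiced consonant → -mej → *ibmazebmej*.
The final sound of *legewa* is /a/, which is a vowel, so the suffix is -ev, giving *legewaev*.
*rownuk* — final sound /k/ (a voiceless consonant) → -duh → *rownukduh*.

ibmazebmej, legewaev, rownukduh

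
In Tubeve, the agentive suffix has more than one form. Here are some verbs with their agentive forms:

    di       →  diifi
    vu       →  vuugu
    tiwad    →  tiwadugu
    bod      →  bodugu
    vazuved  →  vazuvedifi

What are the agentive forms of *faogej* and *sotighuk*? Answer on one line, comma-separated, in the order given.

faogejifi, sotighukugu

The pattern is front/back vowel harmony: -ifi when the last vowel of the stem is a front vowel (*di*, *vazuved*); -ugu when the last vowel of the stem is a back vowel (*vu*, *tiwad*, *bod*).
The last vowel of *faogej* is /e/, which is a front vowel, so the suffix is -ifi, giving *faogejifi*.
*sotighuk*: last vowel = /u/, a back vowel → -ugu → *sotighukugu*.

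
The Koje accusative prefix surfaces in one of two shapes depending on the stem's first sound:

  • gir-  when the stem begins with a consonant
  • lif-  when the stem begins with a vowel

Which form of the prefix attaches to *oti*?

*oti*: first sound = /o/, a vowel → lif-.

lif-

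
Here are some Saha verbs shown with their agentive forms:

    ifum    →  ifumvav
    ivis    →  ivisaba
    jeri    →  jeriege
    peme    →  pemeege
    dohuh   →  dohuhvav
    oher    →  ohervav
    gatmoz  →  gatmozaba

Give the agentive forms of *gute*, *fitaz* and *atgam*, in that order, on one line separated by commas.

The suffix is conditioned by the final sound: -aba when the stem ends in a sibilant (*ivis*, *gatmoz*); -vav when the stem ends in a non-sibilant consonant (*ifum*, *dohuh*, *oher*); -ege when the stem ends in a vowel (*jeri*, *peme*).
*gute* — final sound /e/ (a vowel) → -ege → *guteege*.
The final sound of *fitaz* is /z/, which is a sibilant, so the suffix is -aba, giving *fitazaba*.
*atgam*: final sound = /m/, a non-sibilant consonant → -vav → *atgamvav*.

guteege, fitazaba, atgamvav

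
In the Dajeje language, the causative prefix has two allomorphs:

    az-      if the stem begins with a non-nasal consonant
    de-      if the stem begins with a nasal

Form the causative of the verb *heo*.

Since the first consonant of *heo* is /h/ (non-nasal), it takes az-, giving *azheo*.

azheo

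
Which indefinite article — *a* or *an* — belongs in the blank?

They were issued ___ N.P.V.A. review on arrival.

an

The indefinite article is chosen by the initial *sound* of the following word, not its spelling.
The initialism *N.P.V.A.* is read letter by letter; the first letter, N, is pronounced /ɛn/, which begins with a vowel sound.
So the article is *an*: They were issued an N.P.V.A. review on arrival.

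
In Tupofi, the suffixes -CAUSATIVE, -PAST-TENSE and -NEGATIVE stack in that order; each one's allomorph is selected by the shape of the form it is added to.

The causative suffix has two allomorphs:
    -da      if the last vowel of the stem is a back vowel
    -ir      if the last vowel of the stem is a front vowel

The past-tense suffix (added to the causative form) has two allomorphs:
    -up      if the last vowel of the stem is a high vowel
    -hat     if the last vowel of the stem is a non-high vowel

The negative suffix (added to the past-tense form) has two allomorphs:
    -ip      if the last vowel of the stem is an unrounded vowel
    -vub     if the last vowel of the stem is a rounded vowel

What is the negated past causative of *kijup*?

The last vowel of *kijup* is /u/, which is a back vowel, so the causative suffix is -da, giving *kijupda*.
The causative form *kijupda* — last vowel /a/ (a non-high vowel) → -hat → *kijupdahat*.
The past-tense form *kijupdahat*: last vowel = /a/, an unrounded vowel → -ip → *kijupdahatip*.

kijupdahatip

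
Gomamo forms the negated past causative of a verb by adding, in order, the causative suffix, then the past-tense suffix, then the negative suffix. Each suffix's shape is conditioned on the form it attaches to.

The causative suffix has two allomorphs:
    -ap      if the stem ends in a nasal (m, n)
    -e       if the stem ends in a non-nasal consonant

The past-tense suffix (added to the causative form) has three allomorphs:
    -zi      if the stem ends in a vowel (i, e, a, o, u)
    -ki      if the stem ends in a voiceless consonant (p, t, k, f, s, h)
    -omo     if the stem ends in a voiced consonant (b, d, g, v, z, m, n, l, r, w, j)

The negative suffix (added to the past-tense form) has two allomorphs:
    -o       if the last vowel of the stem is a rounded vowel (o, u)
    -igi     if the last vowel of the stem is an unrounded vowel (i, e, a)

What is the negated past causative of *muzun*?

muzunapkiigi

Since the final consonant of *muzun* is /n/ (a nasal), it takes -ap, giving *muzunap*.
The causative form *muzunap*: final sound = /p/, a voiceless consonant → -ki → *muzunapki*.
The past-tense form *muzunapki* — last vowel /i/ (an unrounded vowel) → -igi → *muzunapkiigi*.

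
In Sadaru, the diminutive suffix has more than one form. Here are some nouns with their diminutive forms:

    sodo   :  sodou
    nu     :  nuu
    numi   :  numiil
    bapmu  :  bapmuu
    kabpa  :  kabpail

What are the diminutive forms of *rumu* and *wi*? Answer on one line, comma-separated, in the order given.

rumuu, wiil

The pattern is rounding harmony: -u when the last vowel of the stem is a rounded vowel (*sodo*, *nu*, *bapmu*); -il when the last vowel of the stem is an unrounded vowel (*numi*, *kabpa*).
The last vowel of *rumu* is /u/, which is a rounded vowel, so the suffix is -u, giving *rumuu*.
Since the last vowel of *wi* is /i/ (an unrounded vowel), it takes -il, giving *wiil*.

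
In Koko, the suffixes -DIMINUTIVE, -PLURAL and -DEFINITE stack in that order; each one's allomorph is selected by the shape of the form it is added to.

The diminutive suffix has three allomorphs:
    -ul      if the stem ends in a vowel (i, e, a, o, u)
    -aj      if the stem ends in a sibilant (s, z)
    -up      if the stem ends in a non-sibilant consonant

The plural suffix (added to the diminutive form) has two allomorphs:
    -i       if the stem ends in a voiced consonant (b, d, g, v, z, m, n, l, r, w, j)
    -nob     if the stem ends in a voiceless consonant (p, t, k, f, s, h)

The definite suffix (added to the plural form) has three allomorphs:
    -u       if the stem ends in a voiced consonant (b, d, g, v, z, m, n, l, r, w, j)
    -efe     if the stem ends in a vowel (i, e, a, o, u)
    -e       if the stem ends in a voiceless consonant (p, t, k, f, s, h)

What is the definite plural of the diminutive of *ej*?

ejupnobu

The final sound of *ej* is /j/, which is a non-sibilant consonant, so the diminutive suffix is -up, giving *ejup*.
The diminutive form *ejup* — final consonant /p/ (voiceless) → -nob → *ejupnob*.
The final sound of the plural form *ejupnob* is /b/, which is a voiced consonant, so the definite suffix is -u, giving *ejupnobu*.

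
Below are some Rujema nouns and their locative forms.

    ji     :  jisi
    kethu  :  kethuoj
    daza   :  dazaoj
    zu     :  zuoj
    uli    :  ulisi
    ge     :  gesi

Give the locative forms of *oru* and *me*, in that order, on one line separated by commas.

oruoj, mesi

The alternation tracks the last vowel of the stem — -si when the last vowel of the stem is a front vowel (*ji*, *uli*, *ge*); -oj when the last vowel of the stem is a back vowel (*kethu*, *daza*, *zu*).
Since the last vowel of *oru* is /u/ (a back vowel), it takes -oj, giving *oruoj*.
*me*: last vowel = /e/, a front vowel → -si → *mesi*.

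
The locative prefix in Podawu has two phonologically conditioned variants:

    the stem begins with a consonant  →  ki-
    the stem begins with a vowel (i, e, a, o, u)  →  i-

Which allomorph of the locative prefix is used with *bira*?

ki-

Since the first sound of *bira* is /b/ (a consonant), it takes ki-.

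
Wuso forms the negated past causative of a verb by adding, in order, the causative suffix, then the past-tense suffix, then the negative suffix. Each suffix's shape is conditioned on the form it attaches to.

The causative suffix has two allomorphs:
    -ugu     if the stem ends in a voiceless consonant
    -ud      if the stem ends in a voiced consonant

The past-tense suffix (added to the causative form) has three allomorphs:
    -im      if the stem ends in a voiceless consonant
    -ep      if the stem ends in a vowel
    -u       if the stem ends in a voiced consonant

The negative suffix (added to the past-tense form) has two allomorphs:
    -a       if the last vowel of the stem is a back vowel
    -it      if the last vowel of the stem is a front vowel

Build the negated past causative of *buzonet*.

buzonetuguepit

Since the final consonant of *buzonet* is /t/ (voiceless), it takes -ugu, giving *buzonetugu*.
The causative form *buzonetugu*: final sound = /u/, a vowel → -ep → *buzonetuguep*.
Since the last vowel of the past-tense form *buzonetuguep* is /e/ (a front vowel), it takes -it, giving *buzonetuguepit*.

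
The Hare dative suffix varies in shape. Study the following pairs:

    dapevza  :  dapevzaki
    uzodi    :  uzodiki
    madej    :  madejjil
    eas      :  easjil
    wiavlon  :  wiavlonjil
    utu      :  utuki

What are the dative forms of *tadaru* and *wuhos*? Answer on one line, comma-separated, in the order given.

tadaruki, wuhosjil

The suffix is conditioned by the final sound: -jil when the stem ends in a consonant (*madej*, *eas*, *wiavlon*); -ki when the stem ends in a vowel (*dapevza*, *uzodi*, *utu*).
*tadaru* — final sound /u/ (a vowel) → -ki → *tadaruki*.
The final sound of *wuhos* is /s/, which is a consonant, so the suffix is -jil, giving *wuhosjil*.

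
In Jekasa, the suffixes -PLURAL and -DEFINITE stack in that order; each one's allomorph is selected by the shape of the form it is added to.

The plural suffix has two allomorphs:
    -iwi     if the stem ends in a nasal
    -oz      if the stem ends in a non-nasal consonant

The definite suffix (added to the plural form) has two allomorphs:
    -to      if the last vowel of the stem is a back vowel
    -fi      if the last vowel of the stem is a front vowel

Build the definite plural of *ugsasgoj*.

ugsasgojozto

*ugsasgoj* — final consonant /j/ (non-nasal) → -oz → *ugsasgojoz*.
The plural form *ugsasgojoz* — last vowel /o/ (a back vowel) → -to → *ugsasgojozto*.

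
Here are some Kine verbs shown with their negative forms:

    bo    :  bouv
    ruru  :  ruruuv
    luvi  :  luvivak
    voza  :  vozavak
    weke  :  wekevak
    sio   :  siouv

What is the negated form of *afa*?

The alternation tracks the last vowel of the stem — -uv when the last vowel of the stem is a rounded vowel (*bo*, *ruru*, *sio*); -vak when the last vowel of the stem is an unrounded vowel (*luvi*, *voza*, *weke*).
*afa* — last vowel /a/ (an unrounded vowel) → -vak → *afavak*.

afavak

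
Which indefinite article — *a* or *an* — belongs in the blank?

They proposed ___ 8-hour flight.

an

The indefinite article is chosen by the initial *sound* of the following word, not its spelling.
The number *8* is spoken "eight", beginning with /eɪt/ — a vowel sound.
So the article is *an*: They proposed an 8-hour flight.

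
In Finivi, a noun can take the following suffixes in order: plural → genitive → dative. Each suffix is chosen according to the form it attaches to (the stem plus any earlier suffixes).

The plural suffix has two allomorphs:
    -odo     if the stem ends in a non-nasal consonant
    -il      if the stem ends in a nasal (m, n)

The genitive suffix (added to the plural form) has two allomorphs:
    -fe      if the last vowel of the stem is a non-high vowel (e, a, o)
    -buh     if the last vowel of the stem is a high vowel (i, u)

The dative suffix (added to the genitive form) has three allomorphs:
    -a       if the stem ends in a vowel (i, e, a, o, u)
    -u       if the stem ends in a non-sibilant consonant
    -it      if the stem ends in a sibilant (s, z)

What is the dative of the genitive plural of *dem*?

Since the final consonant of *dem* is /m/ (a nasal), it takes -il, giving *demil*.
The plural form *demil* — last vowel /i/ (a high vowel) → -buh → *demilbuh*.
The genitive form *demilbuh*: final sound = /h/, a non-sibilant consonant → -u → *demilbuhu*.

demilbuhu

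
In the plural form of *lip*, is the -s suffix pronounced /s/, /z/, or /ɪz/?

The stem *lip* ends in a voiceless non-sibilant consonant.
The plural suffix surfaces as /ɪz/ after sibilants, /s/ after other voiceless consonants, and /z/ after other voiced sounds.
So the plural -s on *lip* is pronounced /s/.

/s/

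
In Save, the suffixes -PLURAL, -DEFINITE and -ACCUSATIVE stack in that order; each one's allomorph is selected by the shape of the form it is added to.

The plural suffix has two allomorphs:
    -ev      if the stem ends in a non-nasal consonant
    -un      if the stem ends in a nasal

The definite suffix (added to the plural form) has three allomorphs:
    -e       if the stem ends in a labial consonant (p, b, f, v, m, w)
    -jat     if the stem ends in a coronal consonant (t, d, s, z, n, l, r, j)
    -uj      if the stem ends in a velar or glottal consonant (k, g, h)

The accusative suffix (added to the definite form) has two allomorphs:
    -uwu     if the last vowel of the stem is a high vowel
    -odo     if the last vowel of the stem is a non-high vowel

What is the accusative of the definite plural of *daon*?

*daon* — final consonant /n/ (a nasal) → -un → *daonun*.
Since the final consonant of the plural form *daonun* is /n/ (coronal), it takes -jat, giving *daonunjat*.
The last vowel of the definite form *daonunjat* is /a/, which is a non-high vowel, so the accusative suffix is -odo, giving *daonunjatodo*.

daonunjatodo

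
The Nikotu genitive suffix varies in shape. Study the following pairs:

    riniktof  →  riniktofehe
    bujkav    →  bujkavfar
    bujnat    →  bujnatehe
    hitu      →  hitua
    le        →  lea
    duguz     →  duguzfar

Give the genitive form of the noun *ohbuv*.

The suffix is conditioned by the final sound: -ehe when the stem ends in a voiceless consonant (*riniktof*, *bujnat*); -far when the stem ends in a voiced consonant (*bujkav*, *duguz*); -a when the stem ends in a vowel (*hitu*, *le*).
The final sound of *ohbuv* is /v/, which is a voiced consonant, so the suffix is -far, giving *ohbuvfar*.

ohbuvfar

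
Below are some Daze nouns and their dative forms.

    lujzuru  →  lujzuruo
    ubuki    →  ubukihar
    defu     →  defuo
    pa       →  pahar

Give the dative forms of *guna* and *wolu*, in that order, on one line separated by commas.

gunahar, woluo

Looking at the last vowel of each stem: -o when the last vowel of the stem is a rounded vowel (*lujzuru*, *defu*); -har when the last vowel of the stem is an unrounded vowel (*ubuki*, *pa*).
*guna* — last vowel /a/ (an unrounded vowel) → -har → *gunahar*.
Since the last vowel of *wolu* is /u/ (a rounded vowel), it takes -o, giving *woluo*.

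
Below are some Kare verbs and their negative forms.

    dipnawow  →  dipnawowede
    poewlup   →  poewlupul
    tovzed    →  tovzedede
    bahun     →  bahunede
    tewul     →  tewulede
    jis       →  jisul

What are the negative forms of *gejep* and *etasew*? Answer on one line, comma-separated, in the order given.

gejepul, etasewede

The pattern is voicing of the final consonant: -ul when the stem ends in a voiceless consonant (*poewlup*, *jis*); -ede when the stem ends in a voiced consonant (*dipnawow*, *tovzed*, *bahun*, *tewul*).
*gejep*: final consonant = /p/, voiceless → -ul → *gejepul*.
The final consonant of *etasew* is /w/, which is voiced, so the suffix is -ede, giving *etasewede*.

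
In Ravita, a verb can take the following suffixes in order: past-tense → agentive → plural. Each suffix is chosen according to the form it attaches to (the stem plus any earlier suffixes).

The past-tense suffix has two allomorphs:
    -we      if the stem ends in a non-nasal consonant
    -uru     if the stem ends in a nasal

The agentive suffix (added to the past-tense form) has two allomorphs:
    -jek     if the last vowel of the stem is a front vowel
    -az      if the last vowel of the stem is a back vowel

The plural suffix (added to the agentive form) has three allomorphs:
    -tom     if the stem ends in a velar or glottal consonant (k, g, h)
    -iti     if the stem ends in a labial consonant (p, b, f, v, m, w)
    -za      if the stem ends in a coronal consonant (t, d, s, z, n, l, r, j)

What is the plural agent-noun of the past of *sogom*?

sogomuruazza

Since the final consonant of *sogom* is /m/ (a nasal), it takes -uru, giving *sogomuru*.
The last vowel of the past-tense form *sogomuru* is /u/, which is a back vowel, so the agentive suffix is -az, giving *sogomuruaz*.
The final consonant of the agentive form *sogomuruaz* is /z/, which is coronal, so the plural suffix is -za, giving *sogomuruazza*.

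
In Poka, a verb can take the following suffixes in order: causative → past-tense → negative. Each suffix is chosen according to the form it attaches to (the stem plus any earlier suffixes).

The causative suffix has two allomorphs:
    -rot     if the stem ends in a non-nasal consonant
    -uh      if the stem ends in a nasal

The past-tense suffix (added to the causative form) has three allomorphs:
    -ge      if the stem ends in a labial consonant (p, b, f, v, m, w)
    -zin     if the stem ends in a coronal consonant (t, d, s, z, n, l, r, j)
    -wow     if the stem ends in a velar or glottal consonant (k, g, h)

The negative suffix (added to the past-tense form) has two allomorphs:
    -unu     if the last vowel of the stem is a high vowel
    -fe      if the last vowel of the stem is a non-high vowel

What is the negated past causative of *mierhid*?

mierhidrotzinunu

The final consonant of *mierhid* is /d/, which is non-nasal, so the causative suffix is -rot, giving *mierhidrot*.
Since the final consonant of the causative form *mierhidrot* is /t/ (coronal), it takes -zin, giving *mierhidrotzin*.
Since the last vowel of the past-tense form *mierhidrotzin* is /i/ (a high vowel), it takes -unu, giving *mierhidrotzinunu*.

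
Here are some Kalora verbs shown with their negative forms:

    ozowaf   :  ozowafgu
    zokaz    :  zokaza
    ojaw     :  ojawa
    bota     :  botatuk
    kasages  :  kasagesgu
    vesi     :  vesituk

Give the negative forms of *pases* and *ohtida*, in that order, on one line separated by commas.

pasesgu, ohtidatuk

Looking at the final sound of each stem: -gu when the stem ends in a voiceless consonant (*ozowaf*, *kasages*); -a when the stem ends in a voiced consonant (*zokaz*, *ojaw*); -tuk when the stem ends in a vowel (*bota*, *vesi*).
The final sound of *pases* is /s/, which is a voiceless consonant, so the suffix is -gu, giving *pasesgu*.
Since the final sound of *ohtida* is /a/ (a vowel), it takes -tuk, giving *ohtidatuk*.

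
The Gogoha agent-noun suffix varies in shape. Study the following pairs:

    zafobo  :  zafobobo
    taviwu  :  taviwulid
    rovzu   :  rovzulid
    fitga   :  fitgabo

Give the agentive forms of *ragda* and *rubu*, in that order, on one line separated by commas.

ragdabo, rubulid

The suffix is conditioned by the last vowel: -lid when the last vowel of the stem is a high vowel (*taviwu*, *rovzu*); -bo when the last vowel of the stem is a non-high vowel (*zafobo*, *fitga*).
The last vowel of *ragda* is /a/, which is a non-high vowel, so the suffix is -bo, giving *ragdabo*.
The last vowel of *rubu* is /u/, which is a high vowel, so the suffix is -lid, giving *rubulid*.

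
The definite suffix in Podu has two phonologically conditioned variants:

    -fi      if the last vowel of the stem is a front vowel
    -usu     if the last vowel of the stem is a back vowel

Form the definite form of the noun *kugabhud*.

Since the last vowel of *kugabhud* is /u/ (a back vowel), it takes -usu, giving *kugabhudusu*.

kugabhudusu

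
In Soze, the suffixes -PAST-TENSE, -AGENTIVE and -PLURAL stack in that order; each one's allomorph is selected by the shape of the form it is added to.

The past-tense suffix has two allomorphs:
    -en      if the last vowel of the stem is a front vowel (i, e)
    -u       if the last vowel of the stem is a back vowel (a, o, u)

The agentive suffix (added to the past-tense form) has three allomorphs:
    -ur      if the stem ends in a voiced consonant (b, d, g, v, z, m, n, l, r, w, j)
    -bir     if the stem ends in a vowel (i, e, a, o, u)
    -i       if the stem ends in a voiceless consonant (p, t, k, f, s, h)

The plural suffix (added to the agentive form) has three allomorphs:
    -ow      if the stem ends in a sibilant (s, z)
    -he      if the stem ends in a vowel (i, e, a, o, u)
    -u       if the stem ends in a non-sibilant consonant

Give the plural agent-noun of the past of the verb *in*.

inenuru

The last vowel of *in* is /i/, which is a front vowel, so the past-tense suffix is -en, giving *inen*.
Since the final sound of the past-tense form *inen* is /n/ (a voiced consonant), it takes -ur, giving *inenur*.
The agentive form *inenur* — final sound /r/ (a non-sibilant consonant) → -u → *inenuru*.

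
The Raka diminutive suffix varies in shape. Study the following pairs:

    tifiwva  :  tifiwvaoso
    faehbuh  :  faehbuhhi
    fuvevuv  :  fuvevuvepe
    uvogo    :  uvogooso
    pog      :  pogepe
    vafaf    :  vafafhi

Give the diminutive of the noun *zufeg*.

zufegepe

Looking at the final sound of each stem: -hi when the stem ends in a voiceless consonant (*faehbuh*, *vafaf*); -epe when the stem ends in a voiced consonant (*fuvevuv*, *pog*); -oso when the stem ends in a vowel (*tifiwva*, *uvogo*).
*zufeg*: final sound = /g/, a voiced consonant → -epe → *zufegepe*.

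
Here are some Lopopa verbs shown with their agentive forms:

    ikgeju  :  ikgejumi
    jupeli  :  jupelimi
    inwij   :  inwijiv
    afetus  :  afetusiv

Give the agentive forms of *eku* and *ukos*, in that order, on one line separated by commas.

ekumi, ukosiv

The pattern is consonant vs. vowel: -iv when the stem ends in a consonant (*inwij*, *afetus*); -mi when the stem ends in a vowel (*ikgeju*, *jupeli*).
*eku*: final sound = /u/, a vowel → -mi → *ekumi*.
The final sound of *ukos* is /s/, which is a consonant, so the suffix is -iv, giving *ukosiv*.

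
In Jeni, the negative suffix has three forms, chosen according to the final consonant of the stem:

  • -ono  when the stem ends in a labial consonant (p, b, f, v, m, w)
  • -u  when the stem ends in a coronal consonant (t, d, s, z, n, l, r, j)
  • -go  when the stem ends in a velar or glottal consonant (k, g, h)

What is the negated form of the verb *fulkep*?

Since the final consonant of *fulkep* is /p/ (labial), it takes -ono, giving *fulkepono*.

fulkepono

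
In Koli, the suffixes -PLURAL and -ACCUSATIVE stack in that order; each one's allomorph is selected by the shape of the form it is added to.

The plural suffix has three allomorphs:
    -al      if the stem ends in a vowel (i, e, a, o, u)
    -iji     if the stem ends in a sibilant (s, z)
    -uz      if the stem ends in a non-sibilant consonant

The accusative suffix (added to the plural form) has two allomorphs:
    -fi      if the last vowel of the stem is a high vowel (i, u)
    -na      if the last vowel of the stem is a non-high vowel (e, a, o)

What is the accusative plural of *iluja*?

*iluja*: final sound = /a/, a vowel → -al → *ilujaal*.
The plural form *ilujaal*: last vowel = /a/, a non-high vowel → -na → *ilujaalna*.

ilujaalna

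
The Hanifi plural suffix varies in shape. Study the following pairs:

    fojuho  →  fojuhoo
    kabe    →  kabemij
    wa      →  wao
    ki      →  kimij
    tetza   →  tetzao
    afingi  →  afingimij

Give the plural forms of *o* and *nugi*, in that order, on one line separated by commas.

Looking at the last vowel of each stem: -mij when the last vowel of the stem is a front vowel (*kabe*, *ki*, *afingi*); -o when the last vowel of the stem is a back vowel (*fojuho*, *wa*, *tetza*).
Since the last vowel of *o* is /o/ (a back vowel), it takes -o, giving *oo*.
Since the last vowel of *nugi* is /i/ (a front vowel), it takes -mij, giving *nugimij*.

oo, nugimij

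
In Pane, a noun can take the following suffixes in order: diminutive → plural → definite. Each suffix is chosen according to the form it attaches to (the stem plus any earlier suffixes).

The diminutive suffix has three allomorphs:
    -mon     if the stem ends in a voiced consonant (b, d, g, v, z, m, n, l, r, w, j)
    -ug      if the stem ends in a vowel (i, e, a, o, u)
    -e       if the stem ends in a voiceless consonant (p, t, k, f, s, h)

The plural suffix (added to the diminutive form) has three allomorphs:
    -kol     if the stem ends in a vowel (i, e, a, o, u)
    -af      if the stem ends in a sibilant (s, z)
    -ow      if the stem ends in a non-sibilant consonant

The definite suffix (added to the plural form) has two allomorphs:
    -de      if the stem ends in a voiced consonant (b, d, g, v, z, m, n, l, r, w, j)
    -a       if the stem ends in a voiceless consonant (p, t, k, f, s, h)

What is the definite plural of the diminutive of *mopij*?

*mopij*: final sound = /j/, a voiced consonant → -mon → *mopijmon*.
The diminutive form *mopijmon*: final sound = /n/, a non-sibilant consonant → -ow → *mopijmonow*.
The final consonant of the plural form *mopijmonow* is /w/, which is voiced, so the definite suffix is -de, giving *mopijmonowde*.

mopijmonowde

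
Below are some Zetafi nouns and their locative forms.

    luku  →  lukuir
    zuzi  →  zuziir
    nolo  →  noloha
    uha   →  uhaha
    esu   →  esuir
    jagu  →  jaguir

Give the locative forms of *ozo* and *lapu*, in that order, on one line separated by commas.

ozoha, lapuir

Looking at the last vowel of each stem: -ir when the last vowel of the stem is a high vowel (*luku*, *zuzi*, *esu*, *jagu*); -ha when the last vowel of the stem is a non-high vowel (*nolo*, *uha*).
*ozo* — last vowel /o/ (a non-high vowel) → -ha → *ozoha*.
Since the last vowel of *lapu* is /u/ (a high vowel), it takes -ir, giving *lapuir*.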